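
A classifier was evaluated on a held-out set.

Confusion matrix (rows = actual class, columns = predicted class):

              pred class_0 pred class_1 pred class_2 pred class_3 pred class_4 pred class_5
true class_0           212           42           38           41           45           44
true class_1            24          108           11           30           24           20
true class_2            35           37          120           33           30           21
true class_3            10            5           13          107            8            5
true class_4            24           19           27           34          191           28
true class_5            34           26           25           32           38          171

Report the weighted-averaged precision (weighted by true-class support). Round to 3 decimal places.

0.548

Per-class precision (TP/(TP+FP)):
  class_0: TP=212, FP=24+35+10+24+34=127 → 212/339 = 0.6254
  class_1: TP=108, FP=42+37+5+19+26=129 → 108/237 = 0.4557
  class_2: TP=120, FP=38+11+13+27+25=114 → 120/234 = 0.5128
  class_3: TP=107, FP=41+30+33+34+32=170 → 107/277 = 0.3863
  class_4: TP=191, FP=45+24+30+8+38=145 → 191/336 = 0.5685
  class_5: TP=171, FP=44+20+21+5+28=118 → 171/289 = 0.5917
Weighted-precision = Σ (supportᵢ/N)·precisionᵢ with N=1712: (422/1712)·0.6254 + (217/1712)·0.4557 + (276/1712)·0.5128 + (148/1712)·0.3863 + (323/1712)·0.5685 + (326/1712)·0.5917 = 0.548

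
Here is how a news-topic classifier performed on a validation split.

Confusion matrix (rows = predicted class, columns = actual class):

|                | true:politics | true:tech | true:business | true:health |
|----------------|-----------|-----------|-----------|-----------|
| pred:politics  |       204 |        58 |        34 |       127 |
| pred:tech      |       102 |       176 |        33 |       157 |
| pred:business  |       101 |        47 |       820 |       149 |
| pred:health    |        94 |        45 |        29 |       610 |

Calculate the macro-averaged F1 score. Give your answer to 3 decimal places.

Per-class F1 score (2·TP/(2·TP+FP+FN)):
  politics: TP=204, FP=58+34+127=219, FN=102+101+94=297 → 408/924 = 0.4416
  tech: TP=176, FP=102+33+157=292, FN=58+47+45=150 → 352/794 = 0.4433
  business: TP=820, FP=101+47+149=297, FN=34+33+29=96 → 1640/2033 = 0.8067
  health: TP=610, FP=94+45+29=168, FN=127+157+149=433 → 1220/1821 = 0.6700
Macro-F1 score = mean = (0.4416 + 0.4433 + 0.8067 + 0.6700) / 4 = 0.590

0.590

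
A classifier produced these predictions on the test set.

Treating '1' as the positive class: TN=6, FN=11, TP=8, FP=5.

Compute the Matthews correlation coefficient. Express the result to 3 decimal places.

MCC = (TP·TN − FP·FN) / √((TP+FP)(TP+FN)(TN+FP)(TN+FN))
Numerator = 8·6 − 5·11 = -7
Denominator = √(13·19·11·17) = √46189 = 214.9163
MCC = -7 / 214.9163 = -0.033

-0.033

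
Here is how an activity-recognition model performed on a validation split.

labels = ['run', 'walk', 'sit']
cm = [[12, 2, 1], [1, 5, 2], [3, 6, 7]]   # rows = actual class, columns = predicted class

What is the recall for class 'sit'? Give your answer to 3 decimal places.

0.438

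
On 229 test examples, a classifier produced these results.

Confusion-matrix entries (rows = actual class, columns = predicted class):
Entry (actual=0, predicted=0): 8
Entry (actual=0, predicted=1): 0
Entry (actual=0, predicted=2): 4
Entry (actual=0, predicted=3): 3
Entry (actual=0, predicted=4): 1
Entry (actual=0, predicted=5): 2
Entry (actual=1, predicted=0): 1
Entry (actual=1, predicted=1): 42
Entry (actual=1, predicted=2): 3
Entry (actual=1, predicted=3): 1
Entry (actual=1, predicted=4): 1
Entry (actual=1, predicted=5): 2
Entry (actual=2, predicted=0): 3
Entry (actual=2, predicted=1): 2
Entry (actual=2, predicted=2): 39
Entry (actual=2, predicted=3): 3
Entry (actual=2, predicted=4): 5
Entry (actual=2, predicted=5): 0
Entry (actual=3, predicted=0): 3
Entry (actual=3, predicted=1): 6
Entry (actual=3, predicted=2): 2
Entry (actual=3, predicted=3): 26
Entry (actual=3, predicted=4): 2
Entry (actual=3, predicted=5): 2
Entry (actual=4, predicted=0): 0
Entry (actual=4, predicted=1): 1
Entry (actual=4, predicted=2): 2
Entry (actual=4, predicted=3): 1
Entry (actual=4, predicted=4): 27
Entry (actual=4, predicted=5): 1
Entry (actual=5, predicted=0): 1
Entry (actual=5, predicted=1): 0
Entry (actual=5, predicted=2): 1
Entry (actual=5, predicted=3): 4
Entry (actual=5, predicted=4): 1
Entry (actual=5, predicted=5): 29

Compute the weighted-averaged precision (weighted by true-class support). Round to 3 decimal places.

Per-class precision (TP/(TP+FP)):
  0: TP=8, FP=1+3+3+0+1=8 → 8/16 = 0.5000
  1: TP=42, FP=0+2+6+1+0=9 → 42/51 = 0.8235
  2: TP=39, FP=4+3+2+2+1=12 → 39/51 = 0.7647
  3: TP=26, FP=3+1+3+1+4=12 → 26/38 = 0.6842
  4: TP=27, FP=1+1+5+2+1=10 → 27/37 = 0.7297
  5: TP=29, FP=2+2+0+2+1=7 → 29/36 = 0.8056
Weighted-precision = Σ (supportᵢ/N)·precisionᵢ with N=229: (18/229)·0.5000 + (50/229)·0.8235 + (52/229)·0.7647 + (41/229)·0.6842 + (32/229)·0.7297 + (36/229)·0.8056 = 0.744

0.744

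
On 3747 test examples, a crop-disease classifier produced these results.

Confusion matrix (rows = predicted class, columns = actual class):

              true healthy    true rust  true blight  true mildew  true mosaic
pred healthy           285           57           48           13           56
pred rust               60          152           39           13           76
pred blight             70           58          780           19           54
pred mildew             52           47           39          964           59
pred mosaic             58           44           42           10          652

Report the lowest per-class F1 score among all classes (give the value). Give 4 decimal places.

0.4355

Per-class F1 score (2·TP/(2·TP+FP+FN)):
  healthy: TP=285, FP=57+48+13+56=174, FN=60+70+52+58=240 → 570/984 = 0.57927
  rust: TP=152, FP=60+39+13+76=188, FN=57+58+47+44=206 → 304/698 = 0.43553
  blight: TP=780, FP=70+58+19+54=201, FN=48+39+39+42=168 → 1560/1929 = 0.80871
  mildew: TP=964, FP=52+47+39+59=197, FN=13+13+19+10=55 → 1928/2180 = 0.88440
  mosaic: TP=652, FP=58+44+42+10=154, FN=56+76+54+59=245 → 1304/1703 = 0.76571
Lowest is class 'rust' with F1 score = 0.4355.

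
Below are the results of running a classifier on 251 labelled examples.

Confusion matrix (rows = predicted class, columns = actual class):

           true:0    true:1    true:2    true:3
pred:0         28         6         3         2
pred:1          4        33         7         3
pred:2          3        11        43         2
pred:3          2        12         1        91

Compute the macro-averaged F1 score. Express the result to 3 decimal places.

Per-class F1 score (2·TP/(2·TP+FP+FN)):
  0: TP=28, FP=6+3+2=11, FN=4+3+2=9 → 56/76 = 0.7368
  1: TP=33, FP=4+7+3=14, FN=6+11+12=29 → 66/109 = 0.6055
  2: TP=43, FP=3+11+2=16, FN=3+7+1=11 → 86/113 = 0.7611
  3: TP=91, FP=2+12+1=15, FN=2+3+2=7 → 182/204 = 0.8922
Macro-F1 score = mean = (0.7368 + 0.6055 + 0.7611 + 0.8922) / 4 = 0.749

0.749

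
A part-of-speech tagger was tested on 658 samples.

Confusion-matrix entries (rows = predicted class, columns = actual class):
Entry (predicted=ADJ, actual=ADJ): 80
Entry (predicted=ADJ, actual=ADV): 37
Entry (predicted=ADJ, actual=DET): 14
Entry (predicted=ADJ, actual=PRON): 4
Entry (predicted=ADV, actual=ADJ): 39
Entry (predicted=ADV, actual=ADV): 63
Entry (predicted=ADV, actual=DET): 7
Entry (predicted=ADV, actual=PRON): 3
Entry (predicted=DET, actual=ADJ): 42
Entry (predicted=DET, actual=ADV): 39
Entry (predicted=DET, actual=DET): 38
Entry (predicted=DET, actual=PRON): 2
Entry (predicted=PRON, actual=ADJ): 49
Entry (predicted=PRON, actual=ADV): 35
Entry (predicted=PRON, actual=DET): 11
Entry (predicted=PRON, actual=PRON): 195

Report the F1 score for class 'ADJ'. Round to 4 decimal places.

Take TP from the diagonal, FP from the rest of the 'ADJ' prediction marginal, FN from the rest of the 'ADJ' actual marginal.
F1 score = 2·TP/(2·TP+FP+FN).
ADJ: TP=80, FP=37+14+4=55, FN=39+42+49=130 → 160/345 = 0.46377

0.4638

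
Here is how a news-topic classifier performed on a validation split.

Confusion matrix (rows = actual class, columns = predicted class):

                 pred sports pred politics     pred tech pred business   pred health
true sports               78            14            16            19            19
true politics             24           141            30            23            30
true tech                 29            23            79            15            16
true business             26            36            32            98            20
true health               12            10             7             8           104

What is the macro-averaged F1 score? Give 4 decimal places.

0.5461

Per-class F1 score (2·TP/(2·TP+FP+FN)):
  sports: TP=78, FP=24+29+26+12=91, FN=14+16+19+19=68 → 156/315 = 0.49524
  politics: TP=141, FP=14+23+36+10=83, FN=24+30+23+30=107 → 282/472 = 0.59746
  tech: TP=79, FP=16+30+32+7=85, FN=29+23+15+16=83 → 158/326 = 0.48466
  business: TP=98, FP=19+23+15+8=65, FN=26+36+32+20=114 → 196/375 = 0.52267
  health: TP=104, FP=19+30+16+20=85, FN=12+10+7+8=37 → 208/330 = 0.63030
Macro-F1 score = mean = (0.49524 + 0.59746 + 0.48466 + 0.52267 + 0.63030) / 5 = 0.5461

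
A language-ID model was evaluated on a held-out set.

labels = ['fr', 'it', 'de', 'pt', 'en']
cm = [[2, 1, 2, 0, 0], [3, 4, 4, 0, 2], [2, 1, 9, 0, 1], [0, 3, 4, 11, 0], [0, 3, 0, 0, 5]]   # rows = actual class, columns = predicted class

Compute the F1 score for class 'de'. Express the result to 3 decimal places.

0.563

F1 score = 2·TP/(2·TP+FP+FN).
de: TP=9, FP=2+4+4+0=10, FN=2+1+0+1=4 → 18/32 = 0.5625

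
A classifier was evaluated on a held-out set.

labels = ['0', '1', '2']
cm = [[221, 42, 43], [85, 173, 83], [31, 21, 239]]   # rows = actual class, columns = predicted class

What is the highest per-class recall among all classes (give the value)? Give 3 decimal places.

0.821

Per-class recall (TP/(TP+FN)):
  0: TP=221, FN=42+43=85 → 221/306 = 0.7222
  1: TP=173, FN=85+83=168 → 173/341 = 0.5073
  2: TP=239, FN=31+21=52 → 239/291 = 0.8213
Highest is class '2' with recall = 0.821.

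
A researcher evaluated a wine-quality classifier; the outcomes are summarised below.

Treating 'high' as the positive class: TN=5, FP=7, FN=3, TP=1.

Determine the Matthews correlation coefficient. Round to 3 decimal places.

MCC = (TP·TN − FP·FN) / √((TP+FP)(TP+FN)(TN+FP)(TN+FN))
Numerator = 1·5 − 7·3 = -16
Denominator = √(8·4·12·8) = √3072 = 55.4256
MCC = -16 / 55.4256 = -0.289

-0.289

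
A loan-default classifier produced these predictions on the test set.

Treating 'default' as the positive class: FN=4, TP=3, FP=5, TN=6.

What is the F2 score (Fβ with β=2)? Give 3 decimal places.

0.417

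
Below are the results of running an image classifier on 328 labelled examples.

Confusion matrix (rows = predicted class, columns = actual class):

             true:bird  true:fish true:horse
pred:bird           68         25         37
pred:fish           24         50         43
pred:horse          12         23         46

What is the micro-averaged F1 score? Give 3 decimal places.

0.500

Micro-averaging pools counts across classes: ΣTP=164, ΣFP=164, ΣFN=164.
Micro-F1 score = 2·TP/(2·TP+FP+FN) on pooled counts = 0.500 (equals overall accuracy in single-label multiclass).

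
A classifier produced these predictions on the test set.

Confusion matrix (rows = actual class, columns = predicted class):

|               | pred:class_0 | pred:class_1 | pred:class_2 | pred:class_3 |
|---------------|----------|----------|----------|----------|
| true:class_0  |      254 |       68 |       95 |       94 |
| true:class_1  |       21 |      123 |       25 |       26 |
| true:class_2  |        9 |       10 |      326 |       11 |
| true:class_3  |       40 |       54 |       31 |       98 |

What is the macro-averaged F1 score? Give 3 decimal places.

Per-class F1 score (2·TP/(2·TP+FP+FN)):
  class_0: TP=254, FP=21+9+40=70, FN=68+95+94=257 → 508/835 = 0.6084
  class_1: TP=123, FP=68+10+54=132, FN=21+25+26=72 → 246/450 = 0.5467
  class_2: TP=326, FP=95+25+31=151, FN=9+10+11=30 → 652/833 = 0.7827
  class_3: TP=98, FP=94+26+11=131, FN=40+54+31=125 → 196/452 = 0.4336
Macro-F1 score = mean = (0.6084 + 0.5467 + 0.7827 + 0.4336) / 4 = 0.593

0.593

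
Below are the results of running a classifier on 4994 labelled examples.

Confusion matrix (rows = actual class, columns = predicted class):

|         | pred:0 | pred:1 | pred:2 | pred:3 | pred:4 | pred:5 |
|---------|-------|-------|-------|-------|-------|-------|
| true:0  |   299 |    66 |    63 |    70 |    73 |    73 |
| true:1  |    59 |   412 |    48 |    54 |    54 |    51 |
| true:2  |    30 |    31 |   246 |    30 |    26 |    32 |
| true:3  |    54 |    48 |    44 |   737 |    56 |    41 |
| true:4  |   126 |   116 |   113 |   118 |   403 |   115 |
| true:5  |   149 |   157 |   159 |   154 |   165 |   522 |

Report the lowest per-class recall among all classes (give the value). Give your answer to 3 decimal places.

Per-class recall (TP/(TP+FN)):
  0: TP=299, FN=66+63+70+73+73=345 → 299/644 = 0.4643
  1: TP=412, FN=59+48+54+54+51=266 → 412/678 = 0.6077
  2: TP=246, FN=30+31+30+26+32=149 → 246/395 = 0.6228
  3: TP=737, FN=54+48+44+56+41=243 → 737/980 = 0.7520
  4: TP=403, FN=126+116+113+118+115=588 → 403/991 = 0.4067
  5: TP=522, FN=149+157+159+154+165=784 → 522/1306 = 0.3997
Lowest is class '5' with recall = 0.400.

0.400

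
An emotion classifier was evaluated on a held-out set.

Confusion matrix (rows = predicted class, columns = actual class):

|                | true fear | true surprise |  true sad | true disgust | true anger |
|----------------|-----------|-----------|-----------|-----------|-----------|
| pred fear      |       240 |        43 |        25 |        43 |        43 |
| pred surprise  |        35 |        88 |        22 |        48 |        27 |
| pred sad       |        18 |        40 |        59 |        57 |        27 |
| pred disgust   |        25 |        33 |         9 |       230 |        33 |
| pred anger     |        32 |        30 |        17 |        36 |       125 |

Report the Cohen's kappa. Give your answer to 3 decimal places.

Observed agreement pₒ = trace/N = 742/1385 = 0.5357
Expected agreement pₑ = Σ (rowᵢ·colᵢ)/N² = (350·394 + 234·220 + 132·201 + 414·330 + 255·240)/1385² = 0.2157
κ = (pₒ − pₑ)/(1 − pₑ) = (0.5357 − 0.2157)/(1 − 0.2157) = 0.408

0.408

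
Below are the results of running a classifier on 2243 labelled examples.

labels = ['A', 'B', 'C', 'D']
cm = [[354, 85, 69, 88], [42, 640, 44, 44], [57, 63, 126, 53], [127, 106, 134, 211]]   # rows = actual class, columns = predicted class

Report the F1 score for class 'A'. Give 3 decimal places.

F1 score = 2·TP/(2·TP+FP+FN).
A: TP=354, FP=42+57+127=226, FN=85+69+88=242 → 708/1176 = 0.6020

0.602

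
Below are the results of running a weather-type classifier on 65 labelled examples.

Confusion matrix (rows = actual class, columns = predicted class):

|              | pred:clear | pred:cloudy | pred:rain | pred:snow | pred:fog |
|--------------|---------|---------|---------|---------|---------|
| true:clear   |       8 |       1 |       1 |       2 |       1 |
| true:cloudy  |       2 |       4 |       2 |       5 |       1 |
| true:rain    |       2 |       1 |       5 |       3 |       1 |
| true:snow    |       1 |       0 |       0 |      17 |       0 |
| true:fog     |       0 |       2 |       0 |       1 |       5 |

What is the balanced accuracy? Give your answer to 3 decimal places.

Balanced accuracy = mean of per-class recall.
  clear: recall = 8/13 = 0.6154
  cloudy: recall = 4/14 = 0.2857
  rain: recall = 5/12 = 0.4167
  snow: recall = 17/18 = 0.9444
  fog: recall = 5/8 = 0.6250
Mean = (0.6154 + 0.2857 + 0.4167 + 0.9444 + 0.6250) / 5 = 0.577

0.577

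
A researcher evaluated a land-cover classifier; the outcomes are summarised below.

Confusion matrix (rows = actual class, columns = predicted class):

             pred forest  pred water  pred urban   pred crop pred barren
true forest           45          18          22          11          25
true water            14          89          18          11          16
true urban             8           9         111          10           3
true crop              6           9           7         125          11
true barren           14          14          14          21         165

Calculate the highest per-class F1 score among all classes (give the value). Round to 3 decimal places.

Per-class F1 score (2·TP/(2·TP+FP+FN)):
  forest: TP=45, FP=14+8+6+14=42, FN=18+22+11+25=76 → 90/208 = 0.4327
  water: TP=89, FP=18+9+9+14=50, FN=14+18+11+16=59 → 178/287 = 0.6202
  urban: TP=111, FP=22+18+7+14=61, FN=8+9+10+3=30 → 222/313 = 0.7093
  crop: TP=125, FP=11+11+10+21=53, FN=6+9+7+11=33 → 250/336 = 0.7440
  barren: TP=165, FP=25+16+3+11=55, FN=14+14+14+21=63 → 330/448 = 0.7366
Highest is class 'crop' with F1 score = 0.744.

0.744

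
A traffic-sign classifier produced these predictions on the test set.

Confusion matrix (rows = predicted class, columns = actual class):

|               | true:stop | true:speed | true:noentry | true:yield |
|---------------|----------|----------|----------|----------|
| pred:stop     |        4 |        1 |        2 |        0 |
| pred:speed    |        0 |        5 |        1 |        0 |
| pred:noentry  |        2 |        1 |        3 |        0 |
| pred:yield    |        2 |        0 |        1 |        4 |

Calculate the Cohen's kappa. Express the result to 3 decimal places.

0.488

Observed agreement pₒ = trace/N = 16/26 = 0.6154
Expected agreement pₑ = Σ (rowᵢ·colᵢ)/N² = (8·7 + 7·6 + 7·6 + 4·7)/26² = 0.2485
κ = (pₒ − pₑ)/(1 − pₑ) = (0.6154 − 0.2485)/(1 − 0.2485) = 0.488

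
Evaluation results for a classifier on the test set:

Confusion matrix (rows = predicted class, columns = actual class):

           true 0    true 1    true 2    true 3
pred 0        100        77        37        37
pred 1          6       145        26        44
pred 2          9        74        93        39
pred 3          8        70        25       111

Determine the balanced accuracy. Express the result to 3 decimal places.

0.551

Balanced accuracy = mean of per-class recall.
  0: recall = 100/123 = 0.8130
  1: recall = 145/366 = 0.3962
  2: recall = 93/181 = 0.5138
  3: recall = 111/231 = 0.4805
Mean = (0.8130 + 0.3962 + 0.5138 + 0.4805) / 4 = 0.551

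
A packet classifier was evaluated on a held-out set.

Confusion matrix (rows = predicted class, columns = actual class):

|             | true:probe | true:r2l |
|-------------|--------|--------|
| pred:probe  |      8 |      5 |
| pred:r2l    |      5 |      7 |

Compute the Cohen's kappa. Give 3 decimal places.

Observed agreement pₒ = trace/N = 15/25 = 0.6000
Expected agreement pₑ = Σ (rowᵢ·colᵢ)/N² = (13·13 + 12·12)/25² = 0.5008
κ = (pₒ − pₑ)/(1 − pₑ) = (0.6000 − 0.5008)/(1 − 0.5008) = 0.199

0.199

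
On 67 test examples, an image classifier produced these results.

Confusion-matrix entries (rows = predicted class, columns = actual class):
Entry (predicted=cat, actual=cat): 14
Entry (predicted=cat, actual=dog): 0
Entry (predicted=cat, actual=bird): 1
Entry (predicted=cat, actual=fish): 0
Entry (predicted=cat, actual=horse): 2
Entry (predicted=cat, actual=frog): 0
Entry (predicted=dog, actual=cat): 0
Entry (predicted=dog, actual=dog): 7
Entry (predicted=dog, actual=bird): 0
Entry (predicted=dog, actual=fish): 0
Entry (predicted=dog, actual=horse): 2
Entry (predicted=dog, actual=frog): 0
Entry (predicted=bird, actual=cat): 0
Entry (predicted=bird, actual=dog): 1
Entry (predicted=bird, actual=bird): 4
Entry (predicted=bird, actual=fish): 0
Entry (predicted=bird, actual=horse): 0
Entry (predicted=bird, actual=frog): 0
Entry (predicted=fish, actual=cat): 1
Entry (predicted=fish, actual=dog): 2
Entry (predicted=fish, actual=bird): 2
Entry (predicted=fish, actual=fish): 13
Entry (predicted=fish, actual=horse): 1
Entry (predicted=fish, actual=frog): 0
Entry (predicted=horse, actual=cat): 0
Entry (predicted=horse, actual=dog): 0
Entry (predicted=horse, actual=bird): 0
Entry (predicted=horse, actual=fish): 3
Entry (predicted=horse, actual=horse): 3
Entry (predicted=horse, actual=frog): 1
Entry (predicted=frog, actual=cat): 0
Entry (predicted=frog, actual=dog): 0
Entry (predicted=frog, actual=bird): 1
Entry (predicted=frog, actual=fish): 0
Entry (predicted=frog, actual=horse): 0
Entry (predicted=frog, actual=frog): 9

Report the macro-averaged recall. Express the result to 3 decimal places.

0.703

Per-class recall (TP/(TP+FN)):
  cat: TP=14, FN=0+0+1+0+0=1 → 14/15 = 0.9333
  dog: TP=7, FN=0+1+2+0+0=3 → 7/10 = 0.7000
  bird: TP=4, FN=1+0+2+0+1=4 → 4/8 = 0.5000
  fish: TP=13, FN=0+0+0+3+0=3 → 13/16 = 0.8125
  horse: TP=3, FN=2+2+0+1+0=5 → 3/8 = 0.3750
  frog: TP=9, FN=0+0+0+0+1=1 → 9/10 = 0.9000
Macro-recall = mean = (0.9333 + 0.7000 + 0.5000 + 0.8125 + 0.3750 + 0.9000) / 6 = 0.703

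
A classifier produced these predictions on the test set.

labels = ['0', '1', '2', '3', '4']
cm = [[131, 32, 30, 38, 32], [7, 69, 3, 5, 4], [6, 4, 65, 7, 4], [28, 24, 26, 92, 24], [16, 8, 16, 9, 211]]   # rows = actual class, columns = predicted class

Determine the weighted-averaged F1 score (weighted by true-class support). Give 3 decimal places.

0.634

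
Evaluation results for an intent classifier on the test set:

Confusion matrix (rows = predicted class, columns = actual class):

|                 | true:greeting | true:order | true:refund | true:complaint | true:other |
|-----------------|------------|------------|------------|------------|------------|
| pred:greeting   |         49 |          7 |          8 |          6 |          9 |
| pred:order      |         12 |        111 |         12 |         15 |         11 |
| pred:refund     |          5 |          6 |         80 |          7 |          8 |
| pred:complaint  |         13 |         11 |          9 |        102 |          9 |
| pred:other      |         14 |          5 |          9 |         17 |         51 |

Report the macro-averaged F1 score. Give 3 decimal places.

0.655

Per-class F1 score (2·TP/(2·TP+FP+FN)):
  greeting: TP=49, FP=7+8+6+9=30, FN=12+5+13+14=44 → 98/172 = 0.5698
  order: TP=111, FP=12+12+15+11=50, FN=7+6+11+5=29 → 222/301 = 0.7375
  refund: TP=80, FP=5+6+7+8=26, FN=8+12+9+9=38 → 160/224 = 0.7143
  complaint: TP=102, FP=13+11+9+9=42, FN=6+15+7+17=45 → 204/291 = 0.7010
  other: TP=51, FP=14+5+9+17=45, FN=9+11+8+9=37 → 102/184 = 0.5543
Macro-F1 score = mean = (0.5698 + 0.7375 + 0.7143 + 0.7010 + 0.5543) / 5 = 0.655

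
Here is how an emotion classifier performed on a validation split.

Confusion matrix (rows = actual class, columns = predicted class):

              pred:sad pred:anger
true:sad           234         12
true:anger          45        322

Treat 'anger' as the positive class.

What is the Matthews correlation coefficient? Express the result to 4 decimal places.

MCC = (TP·TN − FP·FN) / √((TP+FP)(TP+FN)(TN+FP)(TN+FN))
Numerator = 322·234 − 12·45 = 74808
Denominator = √(334·367·246·279) = √8413018452 = 91722.5079
MCC = 74808 / 91722.5079 = 0.8156

0.8156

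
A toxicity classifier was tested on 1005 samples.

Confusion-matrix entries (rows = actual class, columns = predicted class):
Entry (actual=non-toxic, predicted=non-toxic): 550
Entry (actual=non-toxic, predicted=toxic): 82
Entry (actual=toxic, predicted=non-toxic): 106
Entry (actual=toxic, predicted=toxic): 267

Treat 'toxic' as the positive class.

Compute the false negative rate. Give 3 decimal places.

FNR = FN/(FN+TP) = 106/(106+267) = 0.284

0.284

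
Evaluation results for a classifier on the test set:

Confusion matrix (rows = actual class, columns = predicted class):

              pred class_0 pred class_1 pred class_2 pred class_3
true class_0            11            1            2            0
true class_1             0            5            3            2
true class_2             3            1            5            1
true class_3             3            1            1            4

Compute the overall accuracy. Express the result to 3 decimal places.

Accuracy = trace / total = (11+5+5+4=25) / 43 = 25/43 = 0.581

0.581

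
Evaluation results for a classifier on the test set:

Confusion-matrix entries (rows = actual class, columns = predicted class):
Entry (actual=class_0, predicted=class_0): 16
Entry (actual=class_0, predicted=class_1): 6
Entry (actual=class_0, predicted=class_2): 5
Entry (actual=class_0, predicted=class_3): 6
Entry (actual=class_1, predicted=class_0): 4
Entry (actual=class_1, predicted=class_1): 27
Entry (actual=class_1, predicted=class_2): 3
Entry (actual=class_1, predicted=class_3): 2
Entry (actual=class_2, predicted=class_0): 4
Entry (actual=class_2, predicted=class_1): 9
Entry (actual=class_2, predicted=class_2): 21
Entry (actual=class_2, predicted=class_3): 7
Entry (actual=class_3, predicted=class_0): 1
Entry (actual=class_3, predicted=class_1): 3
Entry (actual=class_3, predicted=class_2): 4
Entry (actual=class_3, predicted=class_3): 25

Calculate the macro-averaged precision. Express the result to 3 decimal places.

Per-class precision (TP/(TP+FP)):
  class_0: TP=16, FP=4+4+1=9 → 16/25 = 0.6400
  class_1: TP=27, FP=6+9+3=18 → 27/45 = 0.6000
  class_2: TP=21, FP=5+3+4=12 → 21/33 = 0.6364
  class_3: TP=25, FP=6+2+7=15 → 25/40 = 0.6250
Macro-precision = mean = (0.6400 + 0.6000 + 0.6364 + 0.6250) / 4 = 0.625

0.625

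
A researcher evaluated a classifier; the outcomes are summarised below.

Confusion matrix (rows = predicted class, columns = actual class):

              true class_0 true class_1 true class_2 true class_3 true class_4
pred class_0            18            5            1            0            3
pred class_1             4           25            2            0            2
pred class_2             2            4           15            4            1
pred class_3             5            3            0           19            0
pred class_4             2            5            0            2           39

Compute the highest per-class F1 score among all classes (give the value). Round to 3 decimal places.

Per-class F1 score (2·TP/(2·TP+FP+FN)):
  class_0: TP=18, FP=5+1+0+3=9, FN=4+2+5+2=13 → 36/58 = 0.6207
  class_1: TP=25, FP=4+2+0+2=8, FN=5+4+3+5=17 → 50/75 = 0.6667
  class_2: TP=15, FP=2+4+4+1=11, FN=1+2+0+0=3 → 30/44 = 0.6818
  class_3: TP=19, FP=5+3+0+0=8, FN=0+0+4+2=6 → 38/52 = 0.7308
  class_4: TP=39, FP=2+5+0+2=9, FN=3+2+1+0=6 → 78/93 = 0.8387
Highest is class 'class_4' with F1 score = 0.839.

0.839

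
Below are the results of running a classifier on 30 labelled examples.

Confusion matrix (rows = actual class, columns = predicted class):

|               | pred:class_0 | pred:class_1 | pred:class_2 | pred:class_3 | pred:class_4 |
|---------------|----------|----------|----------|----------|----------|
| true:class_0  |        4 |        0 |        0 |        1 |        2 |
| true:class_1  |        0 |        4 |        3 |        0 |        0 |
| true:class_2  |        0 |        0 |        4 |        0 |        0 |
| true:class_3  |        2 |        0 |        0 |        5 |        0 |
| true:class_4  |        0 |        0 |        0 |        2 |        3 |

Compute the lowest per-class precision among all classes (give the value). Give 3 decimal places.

Per-class precision (TP/(TP+FP)):
  class_0: TP=4, FP=0+0+2+0=2 → 4/6 = 0.6667
  class_1: TP=4, FP=0+0+0+0=0 → 4/4 = 1.0000
  class_2: TP=4, FP=0+3+0+0=3 → 4/7 = 0.5714
  class_3: TP=5, FP=1+0+0+2=3 → 5/8 = 0.6250
  class_4: TP=3, FP=2+0+0+0=2 → 3/5 = 0.6000
Lowest is class 'class_2' with precision = 0.571.

0.571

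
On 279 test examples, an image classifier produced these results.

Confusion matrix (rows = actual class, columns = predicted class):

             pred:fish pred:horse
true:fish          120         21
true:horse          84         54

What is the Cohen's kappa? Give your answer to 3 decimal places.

0.244

Observed agreement pₒ = trace/N = 174/279 = 0.6237
Expected agreement pₑ = Σ (rowᵢ·colᵢ)/N² = (141·204 + 138·75)/279² = 0.5025
κ = (pₒ − pₑ)/(1 − pₑ) = (0.6237 − 0.5025)/(1 − 0.5025) = 0.244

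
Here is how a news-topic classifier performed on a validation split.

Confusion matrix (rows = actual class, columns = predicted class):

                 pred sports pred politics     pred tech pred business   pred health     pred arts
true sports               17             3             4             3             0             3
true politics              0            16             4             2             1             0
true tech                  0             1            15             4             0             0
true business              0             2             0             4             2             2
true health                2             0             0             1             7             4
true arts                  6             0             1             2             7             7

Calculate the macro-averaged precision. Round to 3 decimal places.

0.522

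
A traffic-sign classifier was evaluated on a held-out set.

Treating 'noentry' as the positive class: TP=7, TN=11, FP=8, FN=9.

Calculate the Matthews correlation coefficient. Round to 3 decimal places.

0.017

MCC = (TP·TN − FP·FN) / √((TP+FP)(TP+FN)(TN+FP)(TN+FN))
Numerator = 7·11 − 8·9 = 5
Denominator = √(15·16·19·20) = √91200 = 301.9934
MCC = 5 / 301.9934 = 0.017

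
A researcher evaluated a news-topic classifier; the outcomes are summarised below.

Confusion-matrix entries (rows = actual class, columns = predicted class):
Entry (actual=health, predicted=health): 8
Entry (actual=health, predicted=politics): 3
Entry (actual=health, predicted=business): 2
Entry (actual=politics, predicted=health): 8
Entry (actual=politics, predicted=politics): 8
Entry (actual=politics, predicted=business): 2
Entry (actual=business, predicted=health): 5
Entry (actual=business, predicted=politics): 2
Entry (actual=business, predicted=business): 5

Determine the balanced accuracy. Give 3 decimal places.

0.492

Balanced accuracy = mean of per-class recall.
  health: recall = 8/13 = 0.6154
  politics: recall = 8/18 = 0.4444
  business: recall = 5/12 = 0.4167
Mean = (0.6154 + 0.4444 + 0.4167) / 3 = 0.492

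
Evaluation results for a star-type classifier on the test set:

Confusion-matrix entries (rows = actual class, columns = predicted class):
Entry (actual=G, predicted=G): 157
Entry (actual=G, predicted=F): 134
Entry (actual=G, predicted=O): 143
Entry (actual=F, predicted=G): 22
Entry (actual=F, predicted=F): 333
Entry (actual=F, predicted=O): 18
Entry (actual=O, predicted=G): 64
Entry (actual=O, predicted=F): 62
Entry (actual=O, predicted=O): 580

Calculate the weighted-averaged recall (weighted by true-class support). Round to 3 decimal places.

Per-class recall (TP/(TP+FN)):
  G: TP=157, FN=134+143=277 → 157/434 = 0.3618
  F: TP=333, FN=22+18=40 → 333/373 = 0.8928
  O: TP=580, FN=64+62=126 → 580/706 = 0.8215
Weighted-recall = Σ (supportᵢ/N)·recallᵢ with N=1513: (434/1513)·0.3618 + (373/1513)·0.8928 + (706/1513)·0.8215 = 0.707

0.707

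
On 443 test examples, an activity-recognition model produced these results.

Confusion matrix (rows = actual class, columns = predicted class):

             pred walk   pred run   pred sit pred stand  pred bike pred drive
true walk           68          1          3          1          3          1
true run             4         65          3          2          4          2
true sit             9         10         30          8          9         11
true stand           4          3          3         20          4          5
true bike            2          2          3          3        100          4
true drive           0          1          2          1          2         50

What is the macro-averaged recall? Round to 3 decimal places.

0.728

Per-class recall (TP/(TP+FN)):
  walk: TP=68, FN=1+3+1+3+1=9 → 68/77 = 0.8831
  run: TP=65, FN=4+3+2+4+2=15 → 65/80 = 0.8125
  sit: TP=30, FN=9+10+8+9+11=47 → 30/77 = 0.3896
  stand: TP=20, FN=4+3+3+4+5=19 → 20/39 = 0.5128
  bike: TP=100, FN=2+2+3+3+4=14 → 100/114 = 0.8772
  drive: TP=50, FN=0+1+2+1+2=6 → 50/56 = 0.8929
Macro-recall = mean = (0.8831 + 0.8125 + 0.3896 + 0.5128 + 0.8772 + 0.8929) / 6 = 0.728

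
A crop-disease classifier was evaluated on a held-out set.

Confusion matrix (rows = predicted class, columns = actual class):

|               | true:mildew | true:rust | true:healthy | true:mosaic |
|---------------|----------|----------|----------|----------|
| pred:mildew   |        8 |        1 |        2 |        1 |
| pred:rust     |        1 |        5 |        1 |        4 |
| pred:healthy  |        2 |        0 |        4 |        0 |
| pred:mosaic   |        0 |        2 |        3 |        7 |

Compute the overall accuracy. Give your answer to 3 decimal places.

0.585

Accuracy = trace / total = (8+5+4+7=24) / 41 = 24/41 = 0.585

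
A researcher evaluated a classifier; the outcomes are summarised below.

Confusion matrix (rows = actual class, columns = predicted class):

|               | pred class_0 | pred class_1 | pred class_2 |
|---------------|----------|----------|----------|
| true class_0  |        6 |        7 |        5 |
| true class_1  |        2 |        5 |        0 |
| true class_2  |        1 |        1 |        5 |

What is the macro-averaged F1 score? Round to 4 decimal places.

0.5109

Per-class F1 score (2·TP/(2·TP+FP+FN)):
  class_0: TP=6, FP=2+1=3, FN=7+5=12 → 12/27 = 0.44444
  class_1: TP=5, FP=7+1=8, FN=2+0=2 → 10/20 = 0.50000
  class_2: TP=5, FP=5+0=5, FN=1+1=2 → 10/17 = 0.58824
Macro-F1 score = mean = (0.44444 + 0.50000 + 0.58824) / 3 = 0.5109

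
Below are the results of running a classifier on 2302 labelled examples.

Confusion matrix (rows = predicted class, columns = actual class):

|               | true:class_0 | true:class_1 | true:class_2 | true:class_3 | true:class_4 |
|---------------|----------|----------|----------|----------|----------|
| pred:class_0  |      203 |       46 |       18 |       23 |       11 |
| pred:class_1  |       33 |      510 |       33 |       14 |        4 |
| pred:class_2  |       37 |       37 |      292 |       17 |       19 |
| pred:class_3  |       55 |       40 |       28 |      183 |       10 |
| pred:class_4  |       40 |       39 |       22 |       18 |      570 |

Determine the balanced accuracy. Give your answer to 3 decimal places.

0.740

Balanced accuracy = mean of per-class recall.
  class_0: recall = 203/368 = 0.5516
  class_1: recall = 510/672 = 0.7589
  class_2: recall = 292/393 = 0.7430
  class_3: recall = 183/255 = 0.7176
  class_4: recall = 570/614 = 0.9283
Mean = (0.5516 + 0.7589 + 0.7430 + 0.7176 + 0.9283) / 5 = 0.740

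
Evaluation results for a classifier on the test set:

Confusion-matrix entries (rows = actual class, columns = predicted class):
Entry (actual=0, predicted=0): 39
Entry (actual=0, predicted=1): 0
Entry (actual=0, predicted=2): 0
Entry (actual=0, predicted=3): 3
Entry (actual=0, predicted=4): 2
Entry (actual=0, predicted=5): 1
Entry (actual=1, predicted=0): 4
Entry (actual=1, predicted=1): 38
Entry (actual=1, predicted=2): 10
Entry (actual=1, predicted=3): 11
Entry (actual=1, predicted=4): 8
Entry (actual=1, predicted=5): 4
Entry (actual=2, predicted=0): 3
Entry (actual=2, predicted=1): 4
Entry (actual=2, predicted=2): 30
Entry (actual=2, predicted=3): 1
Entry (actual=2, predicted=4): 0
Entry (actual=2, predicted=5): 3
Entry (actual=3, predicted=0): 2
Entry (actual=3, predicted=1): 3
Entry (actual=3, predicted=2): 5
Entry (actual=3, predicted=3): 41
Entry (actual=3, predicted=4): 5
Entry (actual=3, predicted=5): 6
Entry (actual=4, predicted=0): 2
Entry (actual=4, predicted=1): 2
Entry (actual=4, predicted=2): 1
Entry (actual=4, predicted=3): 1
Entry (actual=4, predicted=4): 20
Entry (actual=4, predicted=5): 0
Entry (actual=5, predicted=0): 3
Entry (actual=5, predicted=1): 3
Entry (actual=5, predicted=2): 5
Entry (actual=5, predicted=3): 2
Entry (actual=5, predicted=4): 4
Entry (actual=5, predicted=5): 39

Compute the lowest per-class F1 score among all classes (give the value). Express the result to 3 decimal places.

0.608

Per-class F1 score (2·TP/(2·TP+FP+FN)):
  0: TP=39, FP=4+3+2+2+3=14, FN=0+0+3+2+1=6 → 78/98 = 0.7959
  1: TP=38, FP=0+4+3+2+3=12, FN=4+10+11+8+4=37 → 76/125 = 0.6080
  2: TP=30, FP=0+10+5+1+5=21, FN=3+4+1+0+3=11 → 60/92 = 0.6522
  3: TP=41, FP=3+11+1+1+2=18, FN=2+3+5+5+6=21 → 82/121 = 0.6777
  4: TP=20, FP=2+8+0+5+4=19, FN=2+2+1+1+0=6 → 40/65 = 0.6154
  5: TP=39, FP=1+4+3+6+0=14, FN=3+3+5+2+4=17 → 78/109 = 0.7156
Lowest is class '1' with F1 score = 0.608.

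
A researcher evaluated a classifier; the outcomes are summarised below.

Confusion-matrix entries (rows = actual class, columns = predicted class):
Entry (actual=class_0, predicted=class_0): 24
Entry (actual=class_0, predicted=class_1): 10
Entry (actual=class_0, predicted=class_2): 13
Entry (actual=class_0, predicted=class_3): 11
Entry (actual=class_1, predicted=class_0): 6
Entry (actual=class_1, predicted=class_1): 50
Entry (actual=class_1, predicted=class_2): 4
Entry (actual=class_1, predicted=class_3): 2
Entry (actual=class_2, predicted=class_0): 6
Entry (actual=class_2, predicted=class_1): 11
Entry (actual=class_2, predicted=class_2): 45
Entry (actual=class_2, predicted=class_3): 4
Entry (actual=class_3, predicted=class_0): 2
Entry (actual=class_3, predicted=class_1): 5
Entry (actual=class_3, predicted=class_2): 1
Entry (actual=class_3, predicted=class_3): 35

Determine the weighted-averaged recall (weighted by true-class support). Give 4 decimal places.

0.6725

Per-class recall (TP/(TP+FN)):
  class_0: TP=24, FN=10+13+11=34 → 24/58 = 0.41379
  class_1: TP=50, FN=6+4+2=12 → 50/62 = 0.80645
  class_2: TP=45, FN=6+11+4=21 → 45/66 = 0.68182
  class_3: TP=35, FN=2+5+1=8 → 35/43 = 0.81395
Weighted-recall = Σ (supportᵢ/N)·recallᵢ with N=229: (58/229)·0.41379 + (62/229)·0.80645 + (66/229)·0.68182 + (43/229)·0.81395 = 0.6725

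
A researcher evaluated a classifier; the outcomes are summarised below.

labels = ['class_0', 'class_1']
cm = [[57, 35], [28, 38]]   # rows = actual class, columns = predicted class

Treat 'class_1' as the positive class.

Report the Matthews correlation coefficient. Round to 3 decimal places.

0.193

MCC = (TP·TN − FP·FN) / √((TP+FP)(TP+FN)(TN+FP)(TN+FN))
Numerator = 38·57 − 35·28 = 1186
Denominator = √(73·66·92·85) = √37676760 = 6138.1398
MCC = 1186 / 6138.1398 = 0.193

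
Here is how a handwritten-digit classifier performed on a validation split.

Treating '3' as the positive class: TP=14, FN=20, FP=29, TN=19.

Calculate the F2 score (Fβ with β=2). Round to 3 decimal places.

Fβ = (1+β²)·TP / ((1+β²)·TP + β²·FN + FP), with β²=4
= 5·14 / (5·14 + 4·20 + 29) = 0.391

0.391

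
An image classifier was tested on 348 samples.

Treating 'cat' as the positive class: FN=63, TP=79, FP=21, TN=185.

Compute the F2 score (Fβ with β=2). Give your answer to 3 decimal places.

0.591

Fβ = (1+β²)·TP / ((1+β²)·TP + β²·FN + FP), with β²=4
= 5·79 / (5·79 + 4·63 + 21) = 0.591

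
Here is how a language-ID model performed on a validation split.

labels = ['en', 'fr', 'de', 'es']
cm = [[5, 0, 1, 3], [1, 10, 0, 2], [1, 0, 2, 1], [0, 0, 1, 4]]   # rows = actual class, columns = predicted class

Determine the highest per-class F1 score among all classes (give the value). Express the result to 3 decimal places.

Per-class F1 score (2·TP/(2·TP+FP+FN)):
  en: TP=5, FP=1+1+0=2, FN=0+1+3=4 → 10/16 = 0.6250
  fr: TP=10, FP=0+0+0=0, FN=1+0+2=3 → 20/23 = 0.8696
  de: TP=2, FP=1+0+1=2, FN=1+0+1=2 → 4/8 = 0.5000
  es: TP=4, FP=3+2+1=6, FN=0+0+1=1 → 8/15 = 0.5333
Highest is class 'fr' with F1 score = 0.870.

0.870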